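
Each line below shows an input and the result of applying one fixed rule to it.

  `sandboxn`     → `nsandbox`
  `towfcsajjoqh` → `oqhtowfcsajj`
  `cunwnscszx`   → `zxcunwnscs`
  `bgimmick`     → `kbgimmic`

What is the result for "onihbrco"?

Looking at the pairs, the operation is to move the first 3 characters to the end (rotate left by 3), then swap the front and back halves of the string.
Applying both steps to "onihbrco": "hbrcooni", then "oonihbrc".

oonihbrc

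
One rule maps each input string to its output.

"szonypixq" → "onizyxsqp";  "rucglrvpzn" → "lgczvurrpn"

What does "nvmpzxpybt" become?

Rule — sort the characters into reverse alphabetical order, then move the last 3 characters to the front (rotate right by 3).
For "nvmpzxpybt" the result is "nmbzyxvtpp".

nmbzyxvtpp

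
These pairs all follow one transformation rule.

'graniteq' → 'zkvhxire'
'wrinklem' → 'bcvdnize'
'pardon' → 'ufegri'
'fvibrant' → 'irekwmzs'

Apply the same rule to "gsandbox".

Rule — shift every letter 9 places backward in the alphabet (wrapping around), then swap the front and back halves of the string.
Doing the same to "gsandbox": "usfoxjre".

usfoxjre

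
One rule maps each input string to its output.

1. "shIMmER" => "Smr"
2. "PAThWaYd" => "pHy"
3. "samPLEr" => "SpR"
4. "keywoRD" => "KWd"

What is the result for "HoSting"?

The pattern: keep one character in every 3, starting at position 1 (positions 1st, 4th, 7th, ...), then flip the case of every letter.
Applying both steps to "HoSting": "Htg", then "hTG".

hTG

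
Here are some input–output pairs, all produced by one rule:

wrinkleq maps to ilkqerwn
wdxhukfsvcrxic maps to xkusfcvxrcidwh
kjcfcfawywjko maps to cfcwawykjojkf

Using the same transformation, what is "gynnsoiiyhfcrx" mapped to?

The rule is to swap each adjacent pair of characters (1↔2, 3↔4, ...), then move the first 3 characters to the end (rotate left by 3).
Starting from "gynnsoiiyhfcrx": after the first operation, "ygnnosiihycfxr"; after the second, "nosiihycfxrygn".

nosiihycfxrygn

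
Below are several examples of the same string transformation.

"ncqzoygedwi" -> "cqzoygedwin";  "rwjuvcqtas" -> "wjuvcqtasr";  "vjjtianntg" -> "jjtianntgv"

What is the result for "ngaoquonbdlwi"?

The pattern: move the first character to the end.
"ngaoquonbdlwi" → "gaoquonbdlwin".

gaoquonbdlwin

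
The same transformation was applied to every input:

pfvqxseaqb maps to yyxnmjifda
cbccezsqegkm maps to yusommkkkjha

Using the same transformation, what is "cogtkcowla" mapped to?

wwtsokkieb

Each output is the input with this applied: shift every letter 8 places forward in the alphabet (wrapping around), then sort the characters into reverse alphabetical order.
Starting from "cogtkcowla": after the first operation, "kwobskweti"; after the second, "wwtsokkieb".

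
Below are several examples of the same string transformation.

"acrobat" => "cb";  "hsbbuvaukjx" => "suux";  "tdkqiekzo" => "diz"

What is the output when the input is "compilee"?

The pattern: keep one character in every 3, starting at position 2 (positions 2nd, 5th, 8th, ...).
For "compilee" the result is "oie".

oie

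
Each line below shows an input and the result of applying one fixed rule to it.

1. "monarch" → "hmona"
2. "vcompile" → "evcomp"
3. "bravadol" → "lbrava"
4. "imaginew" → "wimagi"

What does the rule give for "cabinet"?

tcabi

Looking at the pairs, the operation is to move the last 3 characters to the front (rotate right by 3), then delete the first 2 characters.
Working it through for "cabinet": intermediate "netcabi", final "tcabi".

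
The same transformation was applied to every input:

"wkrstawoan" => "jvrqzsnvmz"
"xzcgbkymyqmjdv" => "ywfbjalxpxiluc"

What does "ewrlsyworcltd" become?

vdkqxrnvbqskc

Looking at the pairs, the operation is to swap each adjacent pair of characters (1↔2, 3↔4, ...), then shift every letter 1 place backward in the alphabet (wrapping around).
On "ewrlsyworcltd": the first step gives "welrysowcrtld", and the second then gives "vdkqxrnvbqskc".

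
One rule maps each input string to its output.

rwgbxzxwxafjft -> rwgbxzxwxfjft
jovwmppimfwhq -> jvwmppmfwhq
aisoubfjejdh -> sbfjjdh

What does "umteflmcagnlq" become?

mtflmcgnlq

What's happening: remove every vowel.
Applying that to "umteflmcagnlq" gives "mtflmcgnlq".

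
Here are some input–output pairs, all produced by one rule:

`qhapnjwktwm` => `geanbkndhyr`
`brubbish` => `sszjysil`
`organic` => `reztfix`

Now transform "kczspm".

The transformation: shift every letter 9 places backward in the alphabet (wrapping around), then move the first 3 characters to the end (rotate left by 3).
Applying that to "kczspm" gives "jgdbtq".

jgdbtq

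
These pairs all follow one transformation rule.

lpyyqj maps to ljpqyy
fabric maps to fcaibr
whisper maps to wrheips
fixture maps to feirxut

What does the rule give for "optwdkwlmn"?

Rule — take characters alternately from the front and the back (1st, last, 2nd, 2nd-last, ...).
So "optwdkwlmn" becomes "onpmtlwwdk".

onpmtlwwdk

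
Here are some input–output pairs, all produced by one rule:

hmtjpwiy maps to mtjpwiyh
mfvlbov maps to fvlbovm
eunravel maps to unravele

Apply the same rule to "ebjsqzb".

Each output is the input with this applied: move the first character to the end.
On "ebjsqzb" that produces "bjsqzbe".

bjsqzbe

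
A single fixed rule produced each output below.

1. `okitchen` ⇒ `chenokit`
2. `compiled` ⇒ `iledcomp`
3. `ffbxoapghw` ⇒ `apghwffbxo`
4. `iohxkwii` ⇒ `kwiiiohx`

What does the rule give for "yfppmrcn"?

In each case the input is transformed by: swap the front and back halves of the string.
So "yfppmrcn" becomes "mrcnyfpp".

mrcnyfpp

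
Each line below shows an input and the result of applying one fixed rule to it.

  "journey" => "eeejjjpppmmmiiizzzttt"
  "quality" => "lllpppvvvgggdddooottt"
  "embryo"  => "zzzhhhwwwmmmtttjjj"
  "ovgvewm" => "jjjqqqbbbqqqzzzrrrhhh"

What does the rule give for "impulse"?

Rule — repeat every character 3 times, then shift every letter 5 places backward in the alphabet (wrapping around).
For "impulse", step one produces "iiimmmpppuuulllssseee"; step two turns that into "dddhhhkkkpppgggnnnzzz".

dddhhhkkkpppgggnnnzzz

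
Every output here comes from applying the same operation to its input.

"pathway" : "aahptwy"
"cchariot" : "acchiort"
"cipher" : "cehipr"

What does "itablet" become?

The pattern: sort the characters into alphabetical order.
For "itablet" the result is "abeiltt".

abeiltt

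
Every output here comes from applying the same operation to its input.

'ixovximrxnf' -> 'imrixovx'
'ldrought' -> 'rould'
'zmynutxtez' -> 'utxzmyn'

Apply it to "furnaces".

rnafu

Looking at the pairs, the operation is to delete the last 3 characters, then move the last 3 characters to the front (rotate right by 3).
For "furnaces", step one produces "furna"; step two turns that into "rnafu".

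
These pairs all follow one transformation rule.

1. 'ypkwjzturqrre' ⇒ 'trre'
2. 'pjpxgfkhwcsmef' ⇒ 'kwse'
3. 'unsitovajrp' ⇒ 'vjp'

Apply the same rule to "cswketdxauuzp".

daup

The rule is to keep every other character starting from the first (positions 1st, 3rd, 5th, ...), then delete the first 3 characters.
Applying both steps to "cswketdxauuzp": "cwedaup", then "daup".
(Check on "unsitovajrp": → "ustvjp" → "vjp" ✓)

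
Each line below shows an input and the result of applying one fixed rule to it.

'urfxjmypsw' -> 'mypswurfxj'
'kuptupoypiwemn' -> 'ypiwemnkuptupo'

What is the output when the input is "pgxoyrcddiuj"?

cddiujpgxoyr

What's happening: swap the front and back halves of the string.
On "pgxoyrcddiuj" that produces "cddiujpgxoyr".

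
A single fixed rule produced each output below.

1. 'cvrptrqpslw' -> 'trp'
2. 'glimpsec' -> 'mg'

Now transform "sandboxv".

Rule — sort the characters into reverse alphabetical order, then keep one character in every 3, starting at position 3 (positions 3rd, 6th, 9th, ...).
Applying that to "sandboxv" gives "sd".
(Check on "glimpsec": → "spmligec" → "mg" ✓)

sd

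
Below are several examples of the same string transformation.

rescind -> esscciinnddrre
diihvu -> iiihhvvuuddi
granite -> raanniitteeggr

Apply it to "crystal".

ryyssttaallccr

The rule is to double every character, then move the first 3 characters to the end (rotate left by 3).
Starting from "crystal": after the first operation, "ccrryyssttaall"; after the second, "ryyssttaallccr".
(Check on "granite": → "ggrraanniittee" → "raanniitteeggr" ✓)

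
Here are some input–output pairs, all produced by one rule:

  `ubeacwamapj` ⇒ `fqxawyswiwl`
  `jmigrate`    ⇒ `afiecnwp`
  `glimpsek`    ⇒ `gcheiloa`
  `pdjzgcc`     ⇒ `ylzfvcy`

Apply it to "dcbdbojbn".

jzyxzxkfx

What's happening: move the last character to the front, then shift every letter 4 places backward in the alphabet (wrapping around).
"dcbdbojbn" → "ndcbdbojb" → "jzyxzxkfx".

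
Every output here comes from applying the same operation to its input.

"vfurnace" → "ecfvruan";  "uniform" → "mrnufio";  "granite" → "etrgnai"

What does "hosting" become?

gnohtsi

Rule — move the last 2 characters to the front (rotate right by 2), then swap each adjacent pair of characters (1↔2, 3↔4, ...).
For "hosting", step one produces "nghosti"; step two turns that into "gnohtsi".
(Check on "granite": → "tegrani" → "etrgnai" ✓)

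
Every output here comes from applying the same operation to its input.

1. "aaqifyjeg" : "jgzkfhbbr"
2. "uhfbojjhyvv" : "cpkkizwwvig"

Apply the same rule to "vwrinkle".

In each case the input is transformed by: shift every letter 1 place forward in the alphabet (wrapping around), then move the first 3 characters to the end (rotate left by 3).
For "vwrinkle", step one produces "wxsjolmf"; step two turns that into "jolmfwxs".

jolmfwxs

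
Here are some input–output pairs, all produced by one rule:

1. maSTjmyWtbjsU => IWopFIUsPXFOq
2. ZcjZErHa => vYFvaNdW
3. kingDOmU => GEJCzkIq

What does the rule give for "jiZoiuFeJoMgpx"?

Looking at the pairs, the operation is to flip the case of every letter, then shift every letter 4 places backward in the alphabet (wrapping around).
"jiZoiuFeJoMgpx" → "JIzOIUfEjOmGPX" → "FEvKEQbAfKiCLT".

FEvKEQbAfKiCLT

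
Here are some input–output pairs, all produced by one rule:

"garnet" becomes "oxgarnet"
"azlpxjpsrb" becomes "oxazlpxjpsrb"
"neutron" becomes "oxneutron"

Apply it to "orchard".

oxorchard

Looking at the pairs, the operation is to prepend "ox".
On "orchard" that produces "oxorchard".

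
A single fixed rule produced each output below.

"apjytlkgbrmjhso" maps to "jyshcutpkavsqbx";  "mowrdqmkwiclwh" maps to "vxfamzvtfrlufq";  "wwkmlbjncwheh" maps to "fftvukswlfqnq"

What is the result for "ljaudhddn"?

Looking at the pairs, the operation is to shift every letter 9 places forward in the alphabet (wrapping around).
Doing the same to "ljaudhddn": "usjdmqmmw".

usjdmqmmw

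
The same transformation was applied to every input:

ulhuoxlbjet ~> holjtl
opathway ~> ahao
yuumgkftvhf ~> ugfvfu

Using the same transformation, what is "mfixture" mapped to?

The pattern: move the first 2 characters to the end (rotate left by 2), then keep every other character starting from the first (positions 1st, 3rd, 5th, ...).
On "mfixture": the first step gives "ixturemf", and the second then gives "itrm".

itrm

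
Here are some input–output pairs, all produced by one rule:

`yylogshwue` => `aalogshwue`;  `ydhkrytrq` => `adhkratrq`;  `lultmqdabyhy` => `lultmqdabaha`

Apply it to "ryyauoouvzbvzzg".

Rule — replace every "y" with "a".
For "ryyauoouvzbvzzg" the result is "raaauoouvzbvzzg".

raaauoouvzbvzzg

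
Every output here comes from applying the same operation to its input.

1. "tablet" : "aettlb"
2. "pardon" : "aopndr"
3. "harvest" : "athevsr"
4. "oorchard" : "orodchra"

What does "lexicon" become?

What's happening: swap each adjacent pair of characters (1↔2, 3↔4, ...), then take characters alternately from the front and the back (1st, last, 2nd, 2nd-last, ...).
For "lexicon", step one produces "elixocn"; step two turns that into "enlciox".

enlciox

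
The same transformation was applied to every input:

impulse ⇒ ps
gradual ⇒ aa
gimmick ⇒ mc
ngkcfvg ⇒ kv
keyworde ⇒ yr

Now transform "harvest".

Looking at the pairs, the operation is to keep one character in every 3, starting at position 3 (positions 3rd, 6th, 9th, ...).
On "harvest" that produces "rs".

rs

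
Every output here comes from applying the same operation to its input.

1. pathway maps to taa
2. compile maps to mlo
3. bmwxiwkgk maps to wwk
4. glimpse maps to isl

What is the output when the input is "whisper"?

ieh

Each output is the input with this applied: move the first 2 characters to the end (rotate left by 2), then keep one character in every 3, starting at position 1 (positions 1st, 4th, 7th, ...).
Applying that to "whisper" gives "ieh".
(Check on "glimpse": → "impsegl" → "isl" ✓)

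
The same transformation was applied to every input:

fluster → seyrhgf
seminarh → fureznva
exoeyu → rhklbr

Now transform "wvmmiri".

The transformation: shift every letter 13 places forward in the alphabet (wrapping around) — i.e. ROT13, then take characters alternately from the front and the back (1st, last, 2nd, 2nd-last, ...).
Applying both steps to "wvmmiri": "jizzvev", then "jviezvz".

jviezvz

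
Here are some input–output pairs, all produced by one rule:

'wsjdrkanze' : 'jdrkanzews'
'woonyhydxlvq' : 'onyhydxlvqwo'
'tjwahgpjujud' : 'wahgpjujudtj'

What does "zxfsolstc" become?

In each case the input is transformed by: move the first 2 characters to the end (rotate left by 2).
So "zxfsolstc" becomes "fsolstczx".

fsolstczx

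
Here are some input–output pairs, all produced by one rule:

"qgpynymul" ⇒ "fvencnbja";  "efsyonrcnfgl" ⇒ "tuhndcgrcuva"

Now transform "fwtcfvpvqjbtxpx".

ulirukekfyqimem

The transformation: shift every letter 11 places backward in the alphabet (wrapping around).
On "fwtcfvpvqjbtxpx" that produces "ulirukekfyqimem".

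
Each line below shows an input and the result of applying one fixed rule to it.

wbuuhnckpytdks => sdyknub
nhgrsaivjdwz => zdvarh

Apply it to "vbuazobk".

Looking at the pairs, the operation is to reverse the string, then keep every other character starting from the first (positions 1st, 3rd, 5th, ...).
For "vbuazobk" the result is "koab".

koab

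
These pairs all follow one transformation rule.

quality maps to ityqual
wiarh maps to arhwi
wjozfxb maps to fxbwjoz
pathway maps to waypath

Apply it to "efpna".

In each case the input is transformed by: move the last 3 characters to the front (rotate right by 3).
"efpna" → "pnaef".

pnaef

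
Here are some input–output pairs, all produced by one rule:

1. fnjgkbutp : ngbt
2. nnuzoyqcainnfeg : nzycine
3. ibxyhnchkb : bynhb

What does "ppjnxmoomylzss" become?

The pattern: keep every other character starting from the second (positions 2nd, 4th, 6th, ...).
So "ppjnxmoomylzss" becomes "pnmoyzs".

pnmoyzs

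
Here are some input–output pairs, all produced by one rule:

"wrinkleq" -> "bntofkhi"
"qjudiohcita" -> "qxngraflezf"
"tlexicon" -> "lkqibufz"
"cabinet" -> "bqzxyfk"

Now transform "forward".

Looking at the pairs, the operation is to shift every letter 3 places backward in the alphabet (wrapping around), then move the last 2 characters to the front (rotate right by 2).
Doing the same to "forward": "oaclotx".

oaclotx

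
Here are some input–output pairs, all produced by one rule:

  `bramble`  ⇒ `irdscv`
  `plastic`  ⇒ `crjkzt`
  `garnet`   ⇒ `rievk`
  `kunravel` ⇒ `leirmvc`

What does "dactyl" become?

rtkpc

In each case the input is transformed by: shift every letter 9 places backward in the alphabet (wrapping around), then delete the first character.
For "dactyl", step one produces "urtkpc"; step two turns that into "rtkpc".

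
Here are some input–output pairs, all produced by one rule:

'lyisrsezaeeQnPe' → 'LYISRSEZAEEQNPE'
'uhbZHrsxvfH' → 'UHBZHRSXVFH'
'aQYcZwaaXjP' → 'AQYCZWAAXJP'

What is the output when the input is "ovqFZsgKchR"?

OVQFZSGKCHR

The transformation: convert every letter to uppercase.
So "ovqFZsgKchR" becomes "OVQFZSGKCHR".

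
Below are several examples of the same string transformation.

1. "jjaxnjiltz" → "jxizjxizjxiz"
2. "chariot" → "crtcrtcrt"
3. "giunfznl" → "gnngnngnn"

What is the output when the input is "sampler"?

sprsprspr

In each case the input is transformed by: keep one character in every 3, starting at position 1 (positions 1st, 4th, 7th, ...), then write the whole string 3 times in a row.
Doing the same to "sampler": "sprsprspr".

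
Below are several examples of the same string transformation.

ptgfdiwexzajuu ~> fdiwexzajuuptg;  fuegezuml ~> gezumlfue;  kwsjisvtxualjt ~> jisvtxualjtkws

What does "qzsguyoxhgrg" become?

guyoxhgrgqzs

What's happening: move the first 3 characters to the end (rotate left by 3).
For "qzsguyoxhgrg" the result is "guyoxhgrgqzs".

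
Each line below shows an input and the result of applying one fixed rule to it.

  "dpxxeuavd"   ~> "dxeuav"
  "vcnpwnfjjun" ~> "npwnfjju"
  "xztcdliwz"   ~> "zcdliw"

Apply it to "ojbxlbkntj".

jxlbknt

Rule — delete the first 3 characters, then move the last character to the front.
Applying both steps to "ojbxlbkntj": "xlbkntj", then "jxlbknt".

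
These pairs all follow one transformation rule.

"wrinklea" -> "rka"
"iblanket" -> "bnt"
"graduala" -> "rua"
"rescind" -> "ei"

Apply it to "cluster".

Rule — keep one character in every 3, starting at position 2 (positions 2nd, 5th, 8th, ...).
"cluster" → "lt".

lt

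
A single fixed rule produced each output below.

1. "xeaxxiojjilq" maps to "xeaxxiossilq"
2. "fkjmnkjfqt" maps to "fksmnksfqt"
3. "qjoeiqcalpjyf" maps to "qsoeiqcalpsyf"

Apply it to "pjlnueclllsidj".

The pattern: replace every "j" with "s".
For "pjlnueclllsidj" the result is "pslnueclllsids".

pslnueclllsids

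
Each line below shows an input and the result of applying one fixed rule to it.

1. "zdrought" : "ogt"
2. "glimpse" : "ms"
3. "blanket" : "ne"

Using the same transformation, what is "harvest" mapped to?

The rule is to delete the first 2 characters, then keep every other character starting from the second (positions 2nd, 4th, 6th, ...).
On "harvest": the first step gives "rvest", and the second then gives "vs".

vs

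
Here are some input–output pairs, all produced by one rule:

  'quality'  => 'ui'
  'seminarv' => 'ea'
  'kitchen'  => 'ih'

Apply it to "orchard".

ra

Each output is the input with this applied: take characters alternately from the front and the back (1st, last, 2nd, 2nd-last, ...), then keep one character in every 3, starting at position 3 (positions 3rd, 6th, 9th, ...).
Starting from "orchard": after the first operation, "odrrcah"; after the second, "ra".
(Check on "kitchen": → "kniethc" → "ih" ✓)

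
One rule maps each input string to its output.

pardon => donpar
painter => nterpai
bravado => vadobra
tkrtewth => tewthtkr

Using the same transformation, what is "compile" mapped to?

In each case the input is transformed by: move the first 3 characters to the end (rotate left by 3).
"compile" → "pilecom".

pilecom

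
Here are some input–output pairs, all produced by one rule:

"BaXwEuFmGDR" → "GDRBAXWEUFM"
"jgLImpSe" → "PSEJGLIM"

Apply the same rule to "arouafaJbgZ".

BGZAROUAFAJ

The rule is to move the last 3 characters to the front (rotate right by 3), then convert every letter to uppercase.
Starting from "arouafaJbgZ": after the first operation, "bgZarouafaJ"; after the second, "BGZAROUAFAJ".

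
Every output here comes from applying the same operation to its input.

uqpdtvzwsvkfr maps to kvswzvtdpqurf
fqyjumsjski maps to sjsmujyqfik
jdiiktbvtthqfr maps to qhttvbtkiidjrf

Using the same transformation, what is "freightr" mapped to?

Each output is the input with this applied: move the last 2 characters to the front (rotate right by 2), then reverse the string.
On "freightr": the first step gives "trfreigh", and the second then gives "hgierfrt".
(Check on "fqyjumsjski": → "kifqyjumsjs" → "sjsmujyqfik" ✓)

hgierfrt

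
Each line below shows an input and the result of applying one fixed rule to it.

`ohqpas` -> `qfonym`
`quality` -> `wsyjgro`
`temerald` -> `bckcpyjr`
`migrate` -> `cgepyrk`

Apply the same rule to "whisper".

Each output is the input with this applied: shift every letter 2 places backward in the alphabet (wrapping around), then swap the first and last characters.
Starting from "whisper": after the first operation, "ufgqncp"; after the second, "pfgqncu".

pfgqncu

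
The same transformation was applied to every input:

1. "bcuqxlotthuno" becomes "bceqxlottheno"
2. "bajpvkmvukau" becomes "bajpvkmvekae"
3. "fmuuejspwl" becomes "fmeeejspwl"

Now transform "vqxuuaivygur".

Looking at the pairs, the operation is to replace every "u" with "e".
Applying that to "vqxuuaivygur" gives "vqxeeaivyger".

vqxeeaivyger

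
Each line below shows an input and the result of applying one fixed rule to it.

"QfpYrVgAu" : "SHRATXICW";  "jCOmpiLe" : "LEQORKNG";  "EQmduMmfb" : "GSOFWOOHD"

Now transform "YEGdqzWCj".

The pattern: shift every letter 2 places forward in the alphabet (wrapping around), then convert every letter to uppercase.
On "YEGdqzWCj": the first step gives "AGIfsbYEl", and the second then gives "AGIFSBYEL".

AGIFSBYEL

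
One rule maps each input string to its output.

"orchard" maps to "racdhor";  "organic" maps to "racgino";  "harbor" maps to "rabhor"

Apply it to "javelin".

The pattern: sort the characters into alphabetical order, then move the last character to the front.
"javelin" → "aeijlnv" → "vaeijln".

vaeijln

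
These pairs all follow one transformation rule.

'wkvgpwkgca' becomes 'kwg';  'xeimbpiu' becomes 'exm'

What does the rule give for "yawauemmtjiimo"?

Each output is the input with this applied: swap each adjacent pair of characters (1↔2, 3↔4, ...), then keep only the first 3 characters.
On "yawauemmtjiimo": the first step gives "ayaweummjtiiom", and the second then gives "aya".
(Check on "wkvgpwkgca": → "kwgvwpgkac" → "kwg" ✓)

aya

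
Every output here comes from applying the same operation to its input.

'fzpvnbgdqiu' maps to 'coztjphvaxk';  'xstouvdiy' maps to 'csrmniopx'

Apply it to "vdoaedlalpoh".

The rule is to move the last 2 characters to the front (rotate right by 2), then shift every letter 6 places backward in the alphabet (wrapping around).
On "vdoaedlalpoh": the first step gives "ohvdoaedlalp", and the second then gives "ibpxiuyxfufj".
(Check on "xstouvdiy": → "iyxstouvd" → "csrmniopx" ✓)

ibpxiuyxfufj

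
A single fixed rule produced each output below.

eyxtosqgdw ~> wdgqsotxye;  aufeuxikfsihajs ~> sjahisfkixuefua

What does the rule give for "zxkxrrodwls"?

The rule is to reverse the string.
Doing the same to "zxkxrrodwls": "slwdorrxkxz".

slwdorrxkxz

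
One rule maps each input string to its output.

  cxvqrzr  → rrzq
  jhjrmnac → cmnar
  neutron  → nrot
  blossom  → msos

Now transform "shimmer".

The transformation: delete the first 3 characters, then swap the first and last characters.
Starting from "shimmer": after the first operation, "mmer"; after the second, "rmem".

rmem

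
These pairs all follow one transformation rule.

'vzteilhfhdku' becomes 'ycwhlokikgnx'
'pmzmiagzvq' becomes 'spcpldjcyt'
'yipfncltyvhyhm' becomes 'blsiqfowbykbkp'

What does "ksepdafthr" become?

What's happening: shift every letter 3 places forward in the alphabet (wrapping around).
Doing the same to "ksepdafthr": "nvhsgdiwku".

nvhsgdiwku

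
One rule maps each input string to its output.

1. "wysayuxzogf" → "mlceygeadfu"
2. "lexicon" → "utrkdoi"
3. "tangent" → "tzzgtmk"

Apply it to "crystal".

The pattern: shift every letter 6 places forward in the alphabet (wrapping around), then move the last 2 characters to the front (rotate right by 2).
"crystal" → "ixeyzgr" → "grixeyz".
(Check on "wysayuxzogf": → "ceygeadfuml" → "mlceygeadfu" ✓)

grixeyz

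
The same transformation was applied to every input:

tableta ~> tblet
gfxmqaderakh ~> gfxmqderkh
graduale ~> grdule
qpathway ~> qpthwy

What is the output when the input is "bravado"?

Looking at the pairs, the operation is to remove every "a".
So "bravado" becomes "brvdo".

brvdo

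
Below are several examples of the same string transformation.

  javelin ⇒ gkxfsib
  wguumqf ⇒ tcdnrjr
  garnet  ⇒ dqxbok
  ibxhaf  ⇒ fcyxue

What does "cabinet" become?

The rule is to shift every letter 3 places backward in the alphabet (wrapping around), then take characters alternately from the front and the back (1st, last, 2nd, 2nd-last, ...).
Working it through for "cabinet": intermediate "zxyfkbq", final "zqxbykf".

zqxbykf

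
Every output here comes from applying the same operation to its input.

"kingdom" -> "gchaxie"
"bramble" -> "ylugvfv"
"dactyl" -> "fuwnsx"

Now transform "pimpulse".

ycgjofmj

In each case the input is transformed by: shift every letter 6 places backward in the alphabet (wrapping around), then swap the first and last characters.
Working it through for "pimpulse": intermediate "jcgjofmy", final "ycgjofmj".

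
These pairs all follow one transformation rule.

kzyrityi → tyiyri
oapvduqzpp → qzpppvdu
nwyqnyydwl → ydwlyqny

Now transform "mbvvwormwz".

The pattern: delete the first 2 characters, then swap the front and back halves of the string.
"mbvvwormwz" → "vvwormwz" → "rmwzvvwo".

rmwzvvwo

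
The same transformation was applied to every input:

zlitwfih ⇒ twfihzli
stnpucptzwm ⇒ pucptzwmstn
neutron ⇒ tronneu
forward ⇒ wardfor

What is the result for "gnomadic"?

Looking at the pairs, the operation is to move the first 3 characters to the end (rotate left by 3).
So "gnomadic" becomes "madicgno".

madicgno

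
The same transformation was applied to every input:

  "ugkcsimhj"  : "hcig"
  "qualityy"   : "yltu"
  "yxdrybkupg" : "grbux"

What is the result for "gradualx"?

The rule is to keep every other character starting from the second (positions 2nd, 4th, 6th, ...), then swap the first and last characters.
Applying both steps to "gradualx": "rdax", then "xdar".
(Check on "qualityy": → "ulty" → "yltu" ✓)

xdar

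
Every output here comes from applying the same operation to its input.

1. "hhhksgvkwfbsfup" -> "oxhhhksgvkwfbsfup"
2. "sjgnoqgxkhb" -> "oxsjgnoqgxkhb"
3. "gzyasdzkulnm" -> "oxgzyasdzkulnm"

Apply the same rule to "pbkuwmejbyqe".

The pattern: prepend "ox".
For "pbkuwmejbyqe" the result is "oxpbkuwmejbyqe".

oxpbkuwmejbyqe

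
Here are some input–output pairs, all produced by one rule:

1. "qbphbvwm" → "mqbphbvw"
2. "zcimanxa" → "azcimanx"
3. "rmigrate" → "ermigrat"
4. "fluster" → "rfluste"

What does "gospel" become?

Rule — move the last character to the front.
So "gospel" becomes "lgospe".

lgospe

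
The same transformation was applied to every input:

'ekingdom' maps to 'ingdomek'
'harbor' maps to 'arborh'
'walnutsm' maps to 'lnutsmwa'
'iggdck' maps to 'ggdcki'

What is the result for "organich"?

Each output is the input with this applied: swap the front and back halves of the string, then move the last 2 characters to the front (rotate right by 2).
Starting from "organich": after the first operation, "nichorga"; after the second, "ganichor".

ganichor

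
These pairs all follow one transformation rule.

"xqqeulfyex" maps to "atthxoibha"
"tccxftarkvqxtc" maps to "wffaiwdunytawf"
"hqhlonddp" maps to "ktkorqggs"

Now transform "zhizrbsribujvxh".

The rule is to shift every letter 3 places forward in the alphabet (wrapping around).
Applying that to "zhizrbsribujvxh" gives "cklcuevulexmyak".

cklcuevulexmyak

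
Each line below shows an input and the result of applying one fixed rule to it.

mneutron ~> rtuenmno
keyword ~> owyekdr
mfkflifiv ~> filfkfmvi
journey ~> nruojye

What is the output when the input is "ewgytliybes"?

byiltygwese

Rule — reverse the string, then move the first 2 characters to the end (rotate left by 2).
Working it through for "ewgytliybes": intermediate "sebyiltygwe", final "byiltygwese".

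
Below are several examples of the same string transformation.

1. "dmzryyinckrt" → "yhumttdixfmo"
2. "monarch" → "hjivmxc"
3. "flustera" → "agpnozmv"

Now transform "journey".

ejpmizt

Each output is the input with this applied: shift every letter 5 places backward in the alphabet (wrapping around).
For "journey" the result is "ejpmizt".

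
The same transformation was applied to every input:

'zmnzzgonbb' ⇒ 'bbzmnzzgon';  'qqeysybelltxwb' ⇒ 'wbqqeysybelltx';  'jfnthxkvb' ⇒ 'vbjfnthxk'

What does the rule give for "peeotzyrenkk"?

What's happening: move the last 2 characters to the front (rotate right by 2).
Applying that to "peeotzyrenkk" gives "kkpeeotzyren".

kkpeeotzyren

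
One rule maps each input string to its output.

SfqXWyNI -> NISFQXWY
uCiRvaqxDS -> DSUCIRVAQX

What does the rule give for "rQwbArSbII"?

The transformation: move the last 2 characters to the front (rotate right by 2), then convert every letter to uppercase.
Working it through for "rQwbArSbII": intermediate "IIrQwbArSb", final "IIRQWBARSB".

IIRQWBARSB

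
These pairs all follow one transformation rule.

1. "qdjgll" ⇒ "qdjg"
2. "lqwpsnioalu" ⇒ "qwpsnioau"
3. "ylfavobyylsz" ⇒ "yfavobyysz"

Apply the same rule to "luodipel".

uodipe

The rule is to remove every "l".
Applying that to "luodipel" gives "uodipe".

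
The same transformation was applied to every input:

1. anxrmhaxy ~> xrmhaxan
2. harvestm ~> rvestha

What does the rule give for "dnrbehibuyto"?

rbehibuytdn

Rule — delete the last character, then move the first 2 characters to the end (rotate left by 2).
Working it through for "dnrbehibuyto": intermediate "dnrbehibuyt", final "rbehibuytdn".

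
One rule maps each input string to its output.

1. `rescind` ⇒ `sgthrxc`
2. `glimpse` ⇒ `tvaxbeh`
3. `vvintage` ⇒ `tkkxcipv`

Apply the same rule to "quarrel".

Each output is the input with this applied: move the last character to the front, then shift every letter 11 places backward in the alphabet (wrapping around).
Working it through for "quarrel": intermediate "lquarre", final "afjpggt".

afjpggt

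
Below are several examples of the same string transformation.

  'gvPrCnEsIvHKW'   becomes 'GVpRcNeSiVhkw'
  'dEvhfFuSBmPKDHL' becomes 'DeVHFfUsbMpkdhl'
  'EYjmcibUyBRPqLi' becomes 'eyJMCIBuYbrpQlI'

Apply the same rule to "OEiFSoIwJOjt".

oeIfsOiWjoJT

Looking at the pairs, the operation is to flip the case of every letter.
For "OEiFSoIwJOjt" the result is "oeIfsOiWjoJT".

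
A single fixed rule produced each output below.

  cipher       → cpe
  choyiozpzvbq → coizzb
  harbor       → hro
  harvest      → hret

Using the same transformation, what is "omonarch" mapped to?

Each output is the input with this applied: keep every other character starting from the first (positions 1st, 3rd, 5th, ...).
Applying that to "omonarch" gives "ooac".

ooac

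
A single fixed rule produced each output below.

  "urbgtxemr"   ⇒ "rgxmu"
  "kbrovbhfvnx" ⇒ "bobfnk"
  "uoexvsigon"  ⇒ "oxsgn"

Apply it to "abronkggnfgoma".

bokgfoa

The pattern: move the first character to the end, then keep every other character starting from the first (positions 1st, 3rd, 5th, ...).
Working it through for "abronkggnfgoma": intermediate "bronkggnfgomaa", final "bokgfoa".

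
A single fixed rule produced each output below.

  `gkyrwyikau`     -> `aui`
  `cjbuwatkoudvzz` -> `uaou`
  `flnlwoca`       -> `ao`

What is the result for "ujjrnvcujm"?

Looking at the pairs, the operation is to move the last 2 characters to the front (rotate right by 2), then keep only the vowels.
On "ujjrnvcujm": the first step gives "jmujjrnvcu", and the second then gives "uu".

uu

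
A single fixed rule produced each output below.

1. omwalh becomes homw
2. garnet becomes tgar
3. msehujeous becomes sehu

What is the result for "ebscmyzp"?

ebsc

The pattern: swap the front and back halves of the string, then keep only the last 4 characters.
"ebscmyzp" → "myzpebsc" → "ebsc".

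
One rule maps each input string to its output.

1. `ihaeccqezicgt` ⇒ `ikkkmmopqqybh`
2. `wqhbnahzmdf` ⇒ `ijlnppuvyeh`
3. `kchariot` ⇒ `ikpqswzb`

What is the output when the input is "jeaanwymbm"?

The rule is to sort the characters into alphabetical order, then shift every letter 8 places forward in the alphabet (wrapping around).
Starting from "jeaanwymbm": after the first operation, "aabejmmnwy"; after the second, "iijmruuveg".
(Check on "kchariot": → "achikort" → "ikpqswzb" ✓)

iijmruuveg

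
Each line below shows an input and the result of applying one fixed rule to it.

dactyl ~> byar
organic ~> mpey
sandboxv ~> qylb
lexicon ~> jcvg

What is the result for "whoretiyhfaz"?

The rule is to shift every letter 2 places backward in the alphabet (wrapping around), then keep only the first 4 characters.
Working it through for "whoretiyhfaz": intermediate "ufmpcrgwfdyx", final "ufmp".

ufmp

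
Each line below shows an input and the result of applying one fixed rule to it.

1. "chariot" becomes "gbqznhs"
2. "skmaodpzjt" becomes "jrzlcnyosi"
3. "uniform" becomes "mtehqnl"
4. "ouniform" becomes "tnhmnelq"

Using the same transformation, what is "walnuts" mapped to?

zvmkstr

Rule — swap each adjacent pair of characters (1↔2, 3↔4, ...), then shift every letter 1 place backward in the alphabet (wrapping around).
On "walnuts": the first step gives "awnltus", and the second then gives "zvmkstr".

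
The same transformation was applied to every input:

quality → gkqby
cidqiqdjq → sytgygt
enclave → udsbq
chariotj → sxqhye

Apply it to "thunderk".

jxkdtu

The pattern: delete the last 2 characters, then shift every letter 10 places backward in the alphabet (wrapping around).
On "thunderk": the first step gives "thunde", and the second then gives "jxkdtu".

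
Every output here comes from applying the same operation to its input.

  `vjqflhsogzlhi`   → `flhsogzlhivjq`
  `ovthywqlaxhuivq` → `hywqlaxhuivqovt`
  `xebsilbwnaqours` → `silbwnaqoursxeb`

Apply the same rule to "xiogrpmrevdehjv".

Each output is the input with this applied: move the first 3 characters to the end (rotate left by 3).
So "xiogrpmrevdehjv" becomes "grpmrevdehjvxio".

grpmrevdehjvxio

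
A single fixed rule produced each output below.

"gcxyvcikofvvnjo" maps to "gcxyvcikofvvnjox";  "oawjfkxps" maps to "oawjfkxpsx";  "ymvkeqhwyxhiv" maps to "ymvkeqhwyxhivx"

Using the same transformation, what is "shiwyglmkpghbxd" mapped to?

shiwyglmkpghbxdx

The rule is to append "x".
Doing the same to "shiwyglmkpghbxd": "shiwyglmkpghbxdx".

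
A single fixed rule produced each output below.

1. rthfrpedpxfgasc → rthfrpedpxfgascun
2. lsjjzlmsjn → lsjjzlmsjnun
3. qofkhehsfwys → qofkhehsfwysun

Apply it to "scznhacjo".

The pattern: append "un".
So "scznhacjo" becomes "scznhacjoun".

scznhacjoun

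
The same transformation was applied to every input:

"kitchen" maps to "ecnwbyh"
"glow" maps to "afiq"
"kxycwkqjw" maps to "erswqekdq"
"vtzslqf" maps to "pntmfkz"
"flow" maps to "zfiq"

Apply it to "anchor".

Each output is the input with this applied: shift every letter 6 places backward in the alphabet (wrapping around).
For "anchor" the result is "uhwbil".

uhwbil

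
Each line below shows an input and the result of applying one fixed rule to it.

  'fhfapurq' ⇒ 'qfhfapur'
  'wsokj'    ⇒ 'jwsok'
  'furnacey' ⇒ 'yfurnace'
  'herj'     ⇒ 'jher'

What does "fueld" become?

The pattern: move the last character to the front.
Applying that to "fueld" gives "dfuel".

dfuel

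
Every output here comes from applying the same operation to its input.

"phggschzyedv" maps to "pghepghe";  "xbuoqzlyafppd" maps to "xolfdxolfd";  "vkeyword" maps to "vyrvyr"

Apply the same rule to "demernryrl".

What's happening: keep one character in every 3, starting at position 1 (positions 1st, 4th, 7th, ...), then write the whole string twice.
Starting from "demernryrl": after the first operation, "derl"; after the second, "derlderl".

derlderl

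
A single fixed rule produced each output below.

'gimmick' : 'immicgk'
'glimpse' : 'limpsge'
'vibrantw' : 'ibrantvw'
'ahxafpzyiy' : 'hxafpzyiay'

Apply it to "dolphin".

The rule is to swap the first and last characters, then move the first character to the end.
Applying both steps to "dolphin": "nolphid", then "olphidn".

olphidn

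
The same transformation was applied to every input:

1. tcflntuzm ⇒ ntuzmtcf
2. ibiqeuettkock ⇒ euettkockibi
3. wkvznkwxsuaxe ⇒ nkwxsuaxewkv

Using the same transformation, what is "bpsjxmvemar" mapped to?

The pattern: move the first 3 characters to the end (rotate left by 3), then delete the first character.
"bpsjxmvemar" → "jxmvemarbps" → "xmvemarbps".

xmvemarbps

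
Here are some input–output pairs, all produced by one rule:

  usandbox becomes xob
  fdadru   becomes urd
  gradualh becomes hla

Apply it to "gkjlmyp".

pym

The rule is to reverse the string, then keep only the first 3 characters.
Working it through for "gkjlmyp": intermediate "pymljkg", final "pym".
(Check on "fdadru": → "urdadf" → "urd" ✓)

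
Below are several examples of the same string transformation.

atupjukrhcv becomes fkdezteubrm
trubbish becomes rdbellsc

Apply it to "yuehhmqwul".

vieorrwage

The pattern: move the last character to the front, then shift every letter 10 places forward in the alphabet (wrapping around).
Starting from "yuehhmqwul": after the first operation, "lyuehhmqwu"; after the second, "vieorrwage".
(Check on "trubbish": → "htrubbis" → "rdbellsc" ✓)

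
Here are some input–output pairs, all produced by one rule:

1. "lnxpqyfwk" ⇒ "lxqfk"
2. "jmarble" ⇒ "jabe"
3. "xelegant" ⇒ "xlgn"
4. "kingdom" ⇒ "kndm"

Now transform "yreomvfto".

yemfo

In each case the input is transformed by: keep every other character starting from the first (positions 1st, 3rd, 5th, ...).
For "yreomvfto" the result is "yemfo".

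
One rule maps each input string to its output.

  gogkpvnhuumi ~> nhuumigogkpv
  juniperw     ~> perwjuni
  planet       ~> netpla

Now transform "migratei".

ateimigr

What's happening: swap the front and back halves of the string.
For "migratei" the result is "ateimigr".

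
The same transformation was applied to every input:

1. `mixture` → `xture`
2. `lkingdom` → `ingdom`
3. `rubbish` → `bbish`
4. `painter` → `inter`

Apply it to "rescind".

scind

Each output is the input with this applied: delete the first 2 characters.
For "rescind" the result is "scind".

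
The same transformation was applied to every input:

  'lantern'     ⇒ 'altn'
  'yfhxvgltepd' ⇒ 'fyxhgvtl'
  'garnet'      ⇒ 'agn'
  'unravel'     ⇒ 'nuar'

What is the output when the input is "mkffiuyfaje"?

In each case the input is transformed by: swap each adjacent pair of characters (1↔2, 3↔4, ...), then delete the last 3 characters.
On "mkffiuyfaje": the first step gives "kmffuifyjae", and the second then gives "kmffuify".

kmffuify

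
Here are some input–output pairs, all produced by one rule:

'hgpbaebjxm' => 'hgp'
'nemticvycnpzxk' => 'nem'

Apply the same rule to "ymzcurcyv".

ymz

Rule — keep only the first 3 characters.
"ymzcurcyv" → "ymz".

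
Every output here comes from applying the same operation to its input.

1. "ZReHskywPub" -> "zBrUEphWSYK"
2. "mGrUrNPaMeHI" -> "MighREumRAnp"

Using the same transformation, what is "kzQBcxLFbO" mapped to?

Each output is the input with this applied: flip the case of every letter, then take characters alternately from the front and the back (1st, last, 2nd, 2nd-last, ...).
So "kzQBcxLFbO" becomes "KoZBqfblCX".

KoZBqfblCX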